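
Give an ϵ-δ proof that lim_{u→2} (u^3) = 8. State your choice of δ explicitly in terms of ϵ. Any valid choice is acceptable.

δ = min(2, ϵ/28)

Let ϵ > 0. We seek δ > 0 with 0 < |u − 2| < δ ⇒ |u^3 − 8| < ϵ.
Factor: u^3 − 8 = (u − 2)(u^2 + 2u + 4), so |u^3 − 8| = |u − 2|·|u^2 + 2u + 4|.
Restrict δ ≤ 2. Then |u − 2| < 2 gives |u| < 4, so by the triangle inequality |u^2 + 2u + 4| ≤ 4^2 + 2·4 + 4 = 28.
Hence |u^3 − 8| ≤ 28|u − 2|, which is < ϵ once |u − 2| < ϵ/28.
Take δ = min(2, ϵ/28). If 0 < |u − 2| < δ then both bounds hold and |u^3 − 8| ≤ 28|u − 2| < 28·(ϵ/28) = ϵ.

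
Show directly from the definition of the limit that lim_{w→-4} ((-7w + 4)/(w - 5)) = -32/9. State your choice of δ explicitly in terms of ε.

Suppose ε > 0. We want δ > 0 with 0 < |w + 4| < δ ⇒ |(-7w + 4)/(w - 5) + 32/9| < ε.
Combining over a common denominator, (-7w + 4)/(w - 5) + 32/9 = [(-7w + 4)·(-9) − 32·(w - 5)] / [(-9)·(w - 5)] = 31(w + 4) / ((-9)(w - 5)).
So |(-7w + 4)/(w - 5) + 32/9| = 31|w + 4| / (9·|w − 5|).
Require δ ≤ 9/2, so |w − 5| ≥ |-9| − |w + 4| > 9 − 9/2 = 9/2.
Hence |(-7w + 4)/(w - 5) + 32/9| < 31|w + 4|/(9·(9/2)) = (62/81)|w + 4|, which is < ε once |w + 4| < (81/62)ε.
Take δ = min(9/2, (81/62)ε). Then 0 < |w + 4| < δ forces both bounds, so |(-7w + 4)/(w - 5) + 32/9| < ε.

δ = min(9/2, (81/62)ε)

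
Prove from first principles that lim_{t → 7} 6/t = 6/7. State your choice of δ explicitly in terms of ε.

Let ε > 0 be given. We seek δ > 0 such that 0 < |t − 7| < δ implies |6/t − (6/7)| < ε.
|6/t − (6/7)| = 6·|7 − t|/(7·|t|) = 6|t − 7|/(7|t|).
Restrict δ ≤ 7/2. Then |t − 7| < 7/2 gives |t| > 7/2, so 7|t| > 49/2.
Then |6/t − (6/7)| < 6|t − 7|/(49/2), which is < ε when |t − 7| < (49/12)ε.
Take δ = min(7/2, (49/12)ε). Then 0 < |t − 7| < δ gives both |t − 7| < 7/2 and |t − 7| < (49/12)ε, so |6/t − (6/7)| < ε.

δ = min(7/2, (49/12)ε)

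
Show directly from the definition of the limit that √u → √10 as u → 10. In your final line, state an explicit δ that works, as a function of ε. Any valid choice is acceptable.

δ = min(10, √10·ε)

Suppose ε > 0. We want δ > 0 such that 0 < |u − 10| < δ implies |√u − √10| < ε.
Multiplying by the conjugate, |√u − √10| = |u − 10|/(√u + √10).
Restrict δ ≤ 10 so that |u − 10| < 10 forces u > 0, and then √u + √10 > √10.
Hence |√u − √10| < |u − 10|/√10, which is < ε once |u − 10| < √10·ε.
Take δ = min(10, √10·ε). If 0 < |u − 10| < δ then u > 0 and |√u − √10| < |u − 10|/√10 < ε.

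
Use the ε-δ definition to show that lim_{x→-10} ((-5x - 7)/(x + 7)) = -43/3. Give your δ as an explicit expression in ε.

δ = min(3/2, (9/56)ε)

Suppose ε > 0. We want δ > 0 with 0 < |x + 10| < δ ⇒ |(-5x - 7)/(x + 7) + 43/3| < ε.
Combining over a common denominator, (-5x - 7)/(x + 7) + 43/3 = [(-5x - 7)·(-3) − 43·(x + 7)] / [(-3)·(x + 7)] = -28(x + 10) / ((-3)(x + 7)).
So |(-5x - 7)/(x + 7) + 43/3| = 28|x + 10| / (3·|x + 7|).
Restrict δ ≤ 3/2. Then |x + 10| < 3/2 gives |x + 7| = |(x + 10) + (-3)| ≥ 3 − 3/2 = 3/2.
Hence |(-5x - 7)/(x + 7) + 43/3| < 28|x + 10|/(3·(3/2)) = (56/9)|x + 10|, which is < ε once |x + 10| < (9/56)ε.
Take δ = min(3/2, (9/56)ε). Then 0 < |x + 10| < δ forces both bounds, so |(-5x - 7)/(x + 7) + 43/3| < ε.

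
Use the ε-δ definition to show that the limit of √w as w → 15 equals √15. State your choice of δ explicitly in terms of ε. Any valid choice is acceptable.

Fix ε > 0. We want δ > 0 such that 0 < |w − 15| < δ implies |√w − √15| < ε.
Multiplying by the conjugate, |√w − √15| = |w − 15|/(√w + √15).
Restrict δ ≤ 15 so that |w − 15| < 15 forces w > 0, and then √w + √15 > √15.
Hence |√w − √15| < |w − 15|/√15, which is < ε once |w − 15| < √15·ε.
Take δ = min(15, √15·ε). If 0 < |w − 15| < δ then w > 0 and |√w − √15| < |w − 15|/√15 < ε.

δ = min(15, √15·ε)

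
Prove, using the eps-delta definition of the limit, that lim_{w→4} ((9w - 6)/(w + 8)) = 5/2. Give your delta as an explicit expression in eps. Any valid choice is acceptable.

delta = min(6, (12/13)eps)

Let eps > 0. We want delta > 0 with 0 < |w − 4| < delta ⇒ |(9w - 6)/(w + 8) − (5/2)| < eps.
Combining over a common denominator, (9w - 6)/(w + 8) − (5/2) = [(9w - 6)·12 − 30·(w + 8)] / [12·(w + 8)] = 78(w − 4) / (12(w + 8)).
So |(9w - 6)/(w + 8) − (5/2)| = 78|w − 4| / (12·|w + 8|).
Restrict delta ≤ 6. Then |w − 4| < 6 gives |w + 8| = |(w − 4) + 12| ≥ 12 − 6 = 6.
Hence |(9w - 6)/(w + 8) − (5/2)| < 78|w − 4|/(12·6) = (13/12)|w − 4|, which is < eps once |w − 4| < (12/13)eps.
Take delta = min(6, (12/13)eps). Then 0 < |w − 4| < delta forces both bounds, so |(9w - 6)/(w + 8) − (5/2)| < eps.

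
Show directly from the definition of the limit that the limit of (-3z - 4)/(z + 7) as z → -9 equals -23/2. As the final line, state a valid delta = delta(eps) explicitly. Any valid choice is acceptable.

delta = min(1, (2/17)eps)

Let eps > 0 be given. We want delta > 0 with 0 < |z + 9| < delta ⇒ |(-3z - 4)/(z + 7) + 23/2| < eps.
Combining over a common denominator, (-3z - 4)/(z + 7) + 23/2 = [(-3z - 4)·(-2) − 23·(z + 7)] / [(-2)·(z + 7)] = -17(z + 9) / ((-2)(z + 7)).
So |(-3z - 4)/(z + 7) + 23/2| = 17|z + 9| / (2·|z + 7|).
Require delta ≤ 1, so |z + 7| ≥ |-2| − |z + 9| > 2 − 1 = 1.
Hence |(-3z - 4)/(z + 7) + 23/2| < 17|z + 9|/(2·1) = (17/2)|z + 9|, which is < eps once |z + 9| < (2/17)eps.
Take delta = min(1, (2/17)eps). Then 0 < |z + 9| < delta forces both bounds, so |(-3z - 4)/(z + 7) + 23/2| < eps.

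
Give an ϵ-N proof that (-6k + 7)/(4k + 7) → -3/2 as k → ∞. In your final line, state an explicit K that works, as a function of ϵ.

Fix ϵ > 0. For k ≥ 1, |(-6k + 7)/(4k + 7) + 3/2| = |70|/(4(4k + 7)) = 70/(4(4k + 7)).
Since 4k + 7 ≥ 4k for k ≥ 1, this is ≤ 70/(4·4k) = (35/8)/k.
So |(-6k + 7)/(4k + 7) + 3/2| < ϵ whenever k > (35/8)/ϵ.
Take K = (35/8)/ϵ. If k > K then |(-6k + 7)/(4k + 7) + 3/2| ≤ (35/8)/k < ϵ.

K = (35/8)/ϵ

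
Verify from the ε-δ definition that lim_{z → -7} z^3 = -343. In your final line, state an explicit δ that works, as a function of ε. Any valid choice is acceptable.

Suppose ε > 0. We seek δ > 0 with 0 < |z + 7| < δ ⇒ |z^3 + 343| < ε.
Factor: z^3 + 343 = (z + 7)(z^2 - 7z + 49), so |z^3 + 343| = |z + 7|·|z^2 - 7z + 49|.
Impose δ ≤ 1 so that |z| < 8; then |z^2 - 7z + 49| ≤ 169.
Hence |z^3 + 343| ≤ 169|z + 7|, which is < ε once |z + 7| < ε/169.
Take δ = min(1, ε/169). If 0 < |z + 7| < δ then both bounds hold and |z^3 + 343| ≤ 169|z + 7| < 169·(ε/169) = ε.

δ = min(1, ε/169)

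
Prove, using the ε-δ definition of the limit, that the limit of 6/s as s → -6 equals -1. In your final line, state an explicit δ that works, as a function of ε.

δ = min(3, 3ε)

Suppose ε > 0. We seek δ > 0 such that 0 < |s + 6| < δ implies |6/s + 1| < ε.
|6/s + 1| = 6·|-6 − s|/(6·|s|) = 6|s + 6|/(6|s|).
Restrict δ ≤ 3. Then |s + 6| < 3 gives |s| > 3, so 6|s| > 18.
Then |6/s + 1| < 6|s + 6|/18, which is < ε when |s + 6| < 3ε.
Take δ = min(3, 3ε). Then 0 < |s + 6| < δ gives both |s + 6| < 3 and |s + 6| < 3ε, so |6/s + 1| < ε.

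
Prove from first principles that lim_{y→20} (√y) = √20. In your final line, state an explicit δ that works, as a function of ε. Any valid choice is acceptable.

Let ε > 0 be given. We want δ > 0 such that 0 < |y − 20| < δ implies |√y − √20| < ε.
Multiplying by the conjugate, |√y − √20| = |y − 20|/(√y + √20).
Restrict δ ≤ 20 so that |y − 20| < 20 forces y > 0, and then √y + √20 > √20.
Hence |√y − √20| < |y − 20|/√20, which is < ε once |y − 20| < √20·ε.
Take δ = min(20, √20·ε). If 0 < |y − 20| < δ then y > 0 and |√y − √20| < |y − 20|/√20 < ε.

δ = min(20, √20·ε)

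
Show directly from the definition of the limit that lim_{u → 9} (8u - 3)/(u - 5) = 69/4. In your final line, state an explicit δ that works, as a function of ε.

Let ε > 0 be given. We want δ > 0 with 0 < |u − 9| < δ ⇒ |(8u - 3)/(u - 5) − (69/4)| < ε.
Combining over a common denominator, (8u - 3)/(u - 5) − (69/4) = [(8u - 3)·4 − 69·(u - 5)] / [4·(u - 5)] = -37(u − 9) / (4(u - 5)).
So |(8u - 3)/(u - 5) − (69/4)| = 37|u − 9| / (4·|u − 5|).
Require δ ≤ 2, so |u − 5| ≥ |4| − |u − 9| > 4 − 2 = 2.
Hence |(8u - 3)/(u - 5) − (69/4)| < 37|u − 9|/(4·2) = (37/8)|u − 9|, which is < ε once |u − 9| < (8/37)ε.
Take δ = min(2, (8/37)ε). Then 0 < |u − 9| < δ forces both bounds, so |(8u - 3)/(u - 5) − (69/4)| < ε.

δ = min(2, (8/37)ε)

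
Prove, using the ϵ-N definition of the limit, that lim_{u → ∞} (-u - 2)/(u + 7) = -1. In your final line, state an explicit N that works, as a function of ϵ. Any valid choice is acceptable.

N = 5/ϵ

Let ϵ > 0 be given. We seek N > 0 such that u > N implies |(-u - 2)/(u + 7) + 1| < ϵ.
(-u - 2)/(u + 7) + 1 = ((-u - 2) − (-1)(u + 7)) / ((u + 7)) = 5/((u + 7)).
For u > 0 we have u + 7 > u, so |(-u - 2)/(u + 7) + 1| = 5/((u + 7)) < 5/(u) = 5/u.
Thus |(-u - 2)/(u + 7) + 1| < ϵ whenever u > 5/ϵ.
Take N = 5/ϵ. If u > N then |(-u - 2)/(u + 7) + 1| < 5/u < ϵ.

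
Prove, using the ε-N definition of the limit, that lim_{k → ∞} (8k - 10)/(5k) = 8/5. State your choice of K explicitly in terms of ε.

K = 2/ε

Let ε > 0 be given. For k ≥ 1, |(8k - 10)/(5k) − (8/5)| = |-50|/(5(5k)) = 50/(5(5k)).
Since 5k ≥ 5k for k ≥ 1, this is ≤ 50/(5·5k) = 2/k.
So |(8k - 10)/(5k) − (8/5)| < ε whenever k > 2/ε.
Take K = 2/ε. If k > K then |(8k - 10)/(5k) − (8/5)| ≤ 2/k < ε.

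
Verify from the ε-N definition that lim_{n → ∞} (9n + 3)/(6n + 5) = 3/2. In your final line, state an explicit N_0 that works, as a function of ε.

N_0 = (3/4)/ε

Fix ε > 0. For n ≥ 1, |(9n + 3)/(6n + 5) − (3/2)| = |-27|/(6(6n + 5)) = 27/(6(6n + 5)).
Since 6n + 5 ≥ 6n for n ≥ 1, this is ≤ 27/(6·6n) = (3/4)/n.
So |(9n + 3)/(6n + 5) − (3/2)| < ε whenever n > (3/4)/ε.
Take N_0 = (3/4)/ε. If n > N_0 then |(9n + 3)/(6n + 5) − (3/2)| ≤ (3/4)/n < ε.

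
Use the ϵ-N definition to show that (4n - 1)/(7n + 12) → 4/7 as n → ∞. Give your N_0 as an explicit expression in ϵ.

Let ϵ > 0. For n ≥ 1, |(4n - 1)/(7n + 12) − (4/7)| = |-55|/(7(7n + 12)) = 55/(7(7n + 12)).
Since 7n + 12 ≥ 7n for n ≥ 1, this is ≤ 55/(7·7n) = (55/49)/n.
So |(4n - 1)/(7n + 12) − (4/7)| < ϵ whenever n > (55/49)/ϵ.
Take N_0 = (55/49)/ϵ. If n > N_0 then |(4n - 1)/(7n + 12) − (4/7)| ≤ (55/49)/n < ϵ.

N_0 = (55/49)/ϵ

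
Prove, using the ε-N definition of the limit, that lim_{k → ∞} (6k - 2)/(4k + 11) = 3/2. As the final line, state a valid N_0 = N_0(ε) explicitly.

N_0 = (37/8)/ε

Let ε > 0 be given. For k ≥ 1, |(6k - 2)/(4k + 11) − (3/2)| = |-74|/(4(4k + 11)) = 74/(4(4k + 11)).
Since 4k + 11 ≥ 4k for k ≥ 1, this is ≤ 74/(4·4k) = (37/8)/k.
So |(6k - 2)/(4k + 11) − (3/2)| < ε whenever k > (37/8)/ε.
Take N_0 = (37/8)/ε. If k > N_0 then |(6k - 2)/(4k + 11) − (3/2)| ≤ (37/8)/k < ε.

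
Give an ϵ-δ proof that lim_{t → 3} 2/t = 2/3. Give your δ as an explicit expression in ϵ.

Let ϵ > 0 be given. We seek δ > 0 such that 0 < |t − 3| < δ implies |2/t − (2/3)| < ϵ.
|2/t − (2/3)| = 2·|3 − t|/(3·|t|) = 2|t − 3|/(3|t|).
Require δ ≤ 3/2 so that |t| > 3 − 3/2 = 3/2, hence 3|t| > 9/2.
Then |2/t − (2/3)| < 2|t − 3|/(9/2), which is < ϵ when |t − 3| < (9/4)ϵ.
Take δ = min(3/2, (9/4)ϵ). Then 0 < |t − 3| < δ gives both |t − 3| < 3/2 and |t − 3| < (9/4)ϵ, so |2/t − (2/3)| < ϵ.

δ = min(3/2, (9/4)ϵ)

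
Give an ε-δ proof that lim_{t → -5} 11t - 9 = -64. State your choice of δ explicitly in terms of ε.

Suppose ε > 0. We need δ > 0 so that 0 < |t + 5| < δ implies |(11t - 9) + 64| < ε.
Since (11t - 9) + 64 = 11(t + 5), we have |(11t - 9) + 64| = 11|t + 5|.
Thus it suffices that |t + 5| < ε/11.
Choosing δ = ε/11 gives |(11t - 9) + 64| = 11|t + 5| < ε whenever |t + 5| < δ.

δ = ε/11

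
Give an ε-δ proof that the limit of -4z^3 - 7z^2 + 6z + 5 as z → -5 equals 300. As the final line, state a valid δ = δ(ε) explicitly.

Let ε > 0. We want δ > 0 such that 0 < |z + 5| < δ implies |(-4z^3 - 7z^2 + 6z + 5) − 300| < ε.
(-4z^3 - 7z^2 + 6z + 5) − 300 = -4z^3 - 7z^2 + 6z - 295 = (z + 5)(-4z^2 + 13z - 59).
So |(-4z^3 - 7z^2 + 6z + 5) − 300| = |z + 5|·|-4z^2 + 13z - 59|.
Assume first that |z + 5| < 1, so |z| < 6. Then |-4z^2 + 13z - 59| ≤ 4·6^2 + 13·6 + 59 = 281.
Hence |(-4z^3 - 7z^2 + 6z + 5) − 300| ≤ 281|z + 5| < ε provided |z + 5| < ε/281.
Take δ = min(1, ε/281). Then 0 < |z + 5| < δ gives both |z + 5| < 1 and |z + 5| < ε/281, so |(-4z^3 - 7z^2 + 6z + 5) − 300| < ε.

δ = min(1, ε/281)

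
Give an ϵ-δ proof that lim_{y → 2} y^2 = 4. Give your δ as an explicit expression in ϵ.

δ = min(2, ϵ/6)

Let ϵ > 0 be given. We seek δ > 0 with 0 < |y − 2| < δ ⇒ |y^2 − 4| < ϵ.
Factor: y^2 − 4 = (y − 2)(y + 2), so |y^2 − 4| = |y − 2|·|y + 2|.
Impose δ ≤ 2 so that |y| < 4; then |y + 2| ≤ 6.
Hence |y^2 − 4| ≤ 6|y − 2|, which is < ϵ once |y − 2| < ϵ/6.
Take δ = min(2, ϵ/6). If 0 < |y − 2| < δ then both bounds hold and |y^2 − 4| ≤ 6|y − 2| < 6·(ϵ/6) = ϵ.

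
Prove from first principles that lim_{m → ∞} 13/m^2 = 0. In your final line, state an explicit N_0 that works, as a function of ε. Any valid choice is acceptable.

N_0 = (13/ε)^{1/2}

Let ε > 0. For m ≥ 1, |13/m^2 − 0| = 13/m^2.
13/m^2 < ε ⇔ m^2 > 13/ε ⇔ m > (13/ε)^{1/2}.
Take N_0 = (13/ε)^{1/2}. Then m > N_0 implies 13/m^2 < ε.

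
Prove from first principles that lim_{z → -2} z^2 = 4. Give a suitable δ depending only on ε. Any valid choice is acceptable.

Let ε > 0 be given. We seek δ > 0 with 0 < |z + 2| < δ ⇒ |z^2 − 4| < ε.
Factor: z^2 − 4 = (z + 2)(z - 2), so |z^2 − 4| = |z + 2|·|z - 2|.
Restrict δ ≤ 2. Then |z + 2| < 2 gives |z| < 4, so by the triangle inequality |z - 2| ≤ 4 + 2 = 6.
Hence |z^2 − 4| ≤ 6|z + 2|, which is < ε once |z + 2| < ε/6.
Take δ = min(2, ε/6). If 0 < |z + 2| < δ then both bounds hold and |z^2 − 4| ≤ 6|z + 2| < 6·(ε/6) = ε.

δ = min(2, ε/6)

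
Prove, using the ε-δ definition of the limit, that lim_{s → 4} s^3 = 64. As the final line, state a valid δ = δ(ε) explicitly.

Let ε > 0. We seek δ > 0 with 0 < |s − 4| < δ ⇒ |s^3 − 64| < ε.
Factor: s^3 − 64 = (s − 4)(s^2 + 4s + 16), so |s^3 − 64| = |s − 4|·|s^2 + 4s + 16|.
Impose δ ≤ 1 so that |s| < 5; then |s^2 + 4s + 16| ≤ 61.
Hence |s^3 − 64| ≤ 61|s − 4|, which is < ε once |s − 4| < ε/61.
Take δ = min(1, ε/61). If 0 < |s − 4| < δ then both bounds hold and |s^3 − 64| ≤ 61|s − 4| < 61·(ε/61) = ε.

δ = min(1, ε/61)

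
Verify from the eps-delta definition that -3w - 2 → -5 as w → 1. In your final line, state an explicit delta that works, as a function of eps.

Let eps > 0 be given. We need delta > 0 so that 0 < |w − 1| < delta implies |(-3w - 2) + 5| < eps.
Since (-3w - 2) + 5 = -3(w − 1), we have |(-3w - 2) + 5| = 3|w − 1|.
Thus it suffices that |w − 1| < eps/3.
Take delta = eps/3. If 0 < |w − 1| < delta then |(-3w - 2) + 5| = 3|w − 1| < 3·(eps/3) = eps.

delta = eps/3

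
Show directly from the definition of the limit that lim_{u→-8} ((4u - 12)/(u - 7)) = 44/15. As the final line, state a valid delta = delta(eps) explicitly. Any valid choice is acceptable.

delta = min(15/2, (225/32)eps)

Let eps > 0 be given. We want delta > 0 with 0 < |u + 8| < delta ⇒ |(4u - 12)/(u - 7) − (44/15)| < eps.
Combining over a common denominator, (4u - 12)/(u - 7) − (44/15) = [(4u - 12)·(-15) − (-44)·(u - 7)] / [(-15)·(u - 7)] = -16(u + 8) / ((-15)(u - 7)).
So |(4u - 12)/(u - 7) − (44/15)| = 16|u + 8| / (15·|u − 7|).
Restrict delta ≤ 15/2. Then |u + 8| < 15/2 gives |u − 7| = |(u + 8) + (-15)| ≥ 15 − 15/2 = 15/2.
Hence |(4u - 12)/(u - 7) − (44/15)| < 16|u + 8|/(15·(15/2)) = (32/225)|u + 8|, which is < eps once |u + 8| < (225/32)eps.
Take delta = min(15/2, (225/32)eps). Then 0 < |u + 8| < delta forces both bounds, so |(4u - 12)/(u - 7) − (44/15)| < eps.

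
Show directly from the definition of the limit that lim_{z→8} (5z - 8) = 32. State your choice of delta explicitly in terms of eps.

delta = eps/5

Fix eps > 0. We need delta > 0 so that 0 < |z − 8| < delta implies |(5z - 8) − 32| < eps.
Since (5z - 8) − 32 = 5(z − 8), we have |(5z - 8) − 32| = 5|z − 8|.
Thus it suffices that |z − 8| < eps/5.
Take delta = eps/5. If 0 < |z − 8| < delta then |(5z - 8) − 32| = 5|z − 8| < 5·(eps/5) = eps.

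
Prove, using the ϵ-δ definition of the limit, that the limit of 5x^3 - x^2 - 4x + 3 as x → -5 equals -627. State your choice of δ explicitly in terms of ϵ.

δ = min(2, ϵ/553)

Suppose ϵ > 0. We want δ > 0 such that 0 < |x + 5| < δ implies |(5x^3 - x^2 - 4x + 3) + 627| < ϵ.
(5x^3 - x^2 - 4x + 3) + 627 = 5x^3 - x^2 - 4x + 630 = (x + 5)(5x^2 - 26x + 126).
So |(5x^3 - x^2 - 4x + 3) + 627| = |x + 5|·|5x^2 - 26x + 126|.
Require δ ≤ 2. Then |x + 5| < 2 gives |x| < 7, and by the triangle inequality |5x^2 - 26x + 126| ≤ 5·7^2 + 26·7 + 126 = 553.
Hence |(5x^3 - x^2 - 4x + 3) + 627| ≤ 553|x + 5| < ϵ provided |x + 5| < ϵ/553.
Choosing δ = min(2, ϵ/553) ensures both conditions, hence |(5x^3 - x^2 - 4x + 3) + 627| < ϵ.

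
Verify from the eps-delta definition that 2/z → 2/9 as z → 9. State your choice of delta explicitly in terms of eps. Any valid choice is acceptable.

delta = min(9/2, (81/4)eps)

Fix eps > 0. We seek delta > 0 such that 0 < |z − 9| < delta implies |2/z − (2/9)| < eps.
|2/z − (2/9)| = 2·|9 − z|/(9·|z|) = 2|z − 9|/(9|z|).
Require delta ≤ 9/2 so that |z| > 9 − 9/2 = 9/2, hence 9|z| > 81/2.
Then |2/z − (2/9)| < 2|z − 9|/(81/2), which is < eps when |z − 9| < (81/4)eps.
Take delta = min(9/2, (81/4)eps). Then 0 < |z − 9| < delta gives both |z − 9| < 9/2 and |z − 9| < (81/4)eps, so |2/z − (2/9)| < eps.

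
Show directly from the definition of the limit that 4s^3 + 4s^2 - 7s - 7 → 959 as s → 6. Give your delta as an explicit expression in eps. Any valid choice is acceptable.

delta = min(2, eps/641)

Fix eps > 0. We want delta > 0 such that 0 < |s − 6| < delta implies |(4s^3 + 4s^2 - 7s - 7) − 959| < eps.
(4s^3 + 4s^2 - 7s - 7) − 959 = 4s^3 + 4s^2 - 7s - 966 = (s − 6)(4s^2 + 28s + 161).
So |(4s^3 + 4s^2 - 7s - 7) − 959| = |s − 6|·|4s^2 + 28s + 161|.
Require delta ≤ 2. Then |s − 6| < 2 gives |s| < 8, and by the triangle inequality |4s^2 + 28s + 161| ≤ 4·8^2 + 28·8 + 161 = 641.
Hence |(4s^3 + 4s^2 - 7s - 7) − 959| ≤ 641|s − 6| < eps provided |s − 6| < eps/641.
Take delta = min(2, eps/641). Then 0 < |s − 6| < delta gives both |s − 6| < 2 and |s − 6| < eps/641, so |(4s^3 + 4s^2 - 7s - 7) − 959| < eps.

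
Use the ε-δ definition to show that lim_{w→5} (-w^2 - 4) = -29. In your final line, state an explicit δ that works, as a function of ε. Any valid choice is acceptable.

δ = min(1, ε/11)

Fix ε > 0. We want δ > 0 such that 0 < |w − 5| < δ implies |(-w^2 - 4) + 29| < ε.
(-w^2 - 4) + 29 = -w^2 + 25 = (w − 5)(-w - 5).
So |(-w^2 - 4) + 29| = |w − 5|·|-w - 5|.
Require δ ≤ 1. Then |w − 5| < 1 gives |w| < 6, and by the triangle inequality |-w - 5| ≤ 6 + 5 = 11.
Hence |(-w^2 - 4) + 29| ≤ 11|w − 5| < ε provided |w − 5| < ε/11.
Take δ = min(1, ε/11). Then 0 < |w − 5| < δ gives both |w − 5| < 1 and |w − 5| < ε/11, so |(-w^2 - 4) + 29| < ε.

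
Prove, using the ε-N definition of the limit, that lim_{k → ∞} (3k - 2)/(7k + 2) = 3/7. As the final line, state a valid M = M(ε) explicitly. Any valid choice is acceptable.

Fix ε > 0. For k ≥ 1, |(3k - 2)/(7k + 2) − (3/7)| = |-20|/(7(7k + 2)) = 20/(7(7k + 2)).
Since 7k + 2 ≥ 7k for k ≥ 1, this is ≤ 20/(7·7k) = (20/49)/k.
So |(3k - 2)/(7k + 2) − (3/7)| < ε whenever k > (20/49)/ε.
Take M = (20/49)/ε. If k > M then |(3k - 2)/(7k + 2) − (3/7)| ≤ (20/49)/k < ε.

M = (20/49)/ε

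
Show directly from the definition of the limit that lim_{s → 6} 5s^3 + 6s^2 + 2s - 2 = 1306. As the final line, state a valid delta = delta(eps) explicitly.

delta = min(1, eps/715)

Let eps > 0. We want delta > 0 such that 0 < |s − 6| < delta implies |(5s^3 + 6s^2 + 2s - 2) − 1306| < eps.
(5s^3 + 6s^2 + 2s - 2) − 1306 = 5s^3 + 6s^2 + 2s - 1308 = (s − 6)(5s^2 + 36s + 218).
So |(5s^3 + 6s^2 + 2s - 2) − 1306| = |s − 6|·|5s^2 + 36s + 218|.
Assume first that |s − 6| < 1, so |s| < 7. Then |5s^2 + 36s + 218| ≤ 5·7^2 + 36·7 + 218 = 715.
Hence |(5s^3 + 6s^2 + 2s - 2) − 1306| ≤ 715|s − 6| < eps provided |s − 6| < eps/715.
Take delta = min(1, eps/715). Then 0 < |s − 6| < delta gives both |s − 6| < 1 and |s − 6| < eps/715, so |(5s^3 + 6s^2 + 2s - 2) − 1306| < eps.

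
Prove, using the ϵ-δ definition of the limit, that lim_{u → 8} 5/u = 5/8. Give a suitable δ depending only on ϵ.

δ = min(4, (32/5)ϵ)

Suppose ϵ > 0. We seek δ > 0 such that 0 < |u − 8| < δ implies |5/u − (5/8)| < ϵ.
|5/u − (5/8)| = 5·|8 − u|/(8·|u|) = 5|u − 8|/(8|u|).
Require δ ≤ 4 so that |u| > 8 − 4 = 4, hence 8|u| > 32.
Then |5/u − (5/8)| < 5|u − 8|/32, which is < ϵ when |u − 8| < (32/5)ϵ.
Take δ = min(4, (32/5)ϵ). Then 0 < |u − 8| < δ gives both |u − 8| < 4 and |u − 8| < (32/5)ϵ, so |5/u − (5/8)| < ϵ.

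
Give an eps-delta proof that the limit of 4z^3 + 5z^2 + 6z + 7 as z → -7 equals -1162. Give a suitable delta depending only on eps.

delta = min(1, eps/607)

Let eps > 0 be given. We want delta > 0 such that 0 < |z + 7| < delta implies |(4z^3 + 5z^2 + 6z + 7) + 1162| < eps.
(4z^3 + 5z^2 + 6z + 7) + 1162 = 4z^3 + 5z^2 + 6z + 1169 = (z + 7)(4z^2 - 23z + 167).
So |(4z^3 + 5z^2 + 6z + 7) + 1162| = |z + 7|·|4z^2 - 23z + 167|.
Assume first that |z + 7| < 1, so |z| < 8. Then |4z^2 - 23z + 167| ≤ 4·8^2 + 23·8 + 167 = 607.
Hence |(4z^3 + 5z^2 + 6z + 7) + 1162| ≤ 607|z + 7| < eps provided |z + 7| < eps/607.
Choosing delta = min(1, eps/607) ensures both conditions, hence |(4z^3 + 5z^2 + 6z + 7) + 1162| < eps.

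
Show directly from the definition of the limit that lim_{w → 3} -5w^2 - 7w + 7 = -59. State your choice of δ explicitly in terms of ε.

Fix ε > 0. We want δ > 0 such that 0 < |w − 3| < δ implies |(-5w^2 - 7w + 7) + 59| < ε.
(-5w^2 - 7w + 7) + 59 = -5w^2 - 7w + 66 = (w − 3)(-5w - 22).
So |(-5w^2 - 7w + 7) + 59| = |w − 3|·|-5w - 22|.
Assume first that |w − 3| < 2, so |w| < 5. Then |-5w - 22| ≤ 5·5 + 22 = 47.
Hence |(-5w^2 - 7w + 7) + 59| ≤ 47|w − 3| < ε provided |w − 3| < ε/47.
Take δ = min(2, ε/47). Then 0 < |w − 3| < δ gives both |w − 3| < 2 and |w − 3| < ε/47, so |(-5w^2 - 7w + 7) + 59| < ε.

δ = min(2, ε/47)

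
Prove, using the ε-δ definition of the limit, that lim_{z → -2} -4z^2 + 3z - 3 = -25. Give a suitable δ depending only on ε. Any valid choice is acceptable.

δ = min(1, ε/23)

Fix ε > 0. We want δ > 0 such that 0 < |z + 2| < δ implies |(-4z^2 + 3z - 3) + 25| < ε.
(-4z^2 + 3z - 3) + 25 = -4z^2 + 3z + 22 = (z + 2)(-4z + 11).
So |(-4z^2 + 3z - 3) + 25| = |z + 2|·|-4z + 11|.
Assume first that |z + 2| < 1, so |z| < 3. Then |-4z + 11| ≤ 4·3 + 11 = 23.
Hence |(-4z^2 + 3z - 3) + 25| ≤ 23|z + 2| < ε provided |z + 2| < ε/23.
Take δ = min(1, ε/23). Then 0 < |z + 2| < δ gives both |z + 2| < 1 and |z + 2| < ε/23, so |(-4z^2 + 3z - 3) + 25| < ε.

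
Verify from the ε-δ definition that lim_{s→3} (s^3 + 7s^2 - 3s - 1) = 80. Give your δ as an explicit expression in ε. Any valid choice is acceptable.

Let ε > 0. We want δ > 0 such that 0 < |s − 3| < δ implies |(s^3 + 7s^2 - 3s - 1) − 80| < ε.
(s^3 + 7s^2 - 3s - 1) − 80 = s^3 + 7s^2 - 3s - 81 = (s − 3)(s^2 + 10s + 27).
So |(s^3 + 7s^2 - 3s - 1) − 80| = |s − 3|·|s^2 + 10s + 27|.
Assume first that |s − 3| < 1, so |s| < 4. Then |s^2 + 10s + 27| ≤ 4^2 + 10·4 + 27 = 83.
Hence |(s^3 + 7s^2 - 3s - 1) − 80| ≤ 83|s − 3| < ε provided |s − 3| < ε/83.
Take δ = min(1, ε/83). Then 0 < |s − 3| < δ gives both |s − 3| < 1 and |s − 3| < ε/83, so |(s^3 + 7s^2 - 3s - 1) − 80| < ε.

δ = min(1, ε/83)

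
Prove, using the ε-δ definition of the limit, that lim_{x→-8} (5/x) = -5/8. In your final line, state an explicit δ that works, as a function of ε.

Suppose ε > 0. We seek δ > 0 such that 0 < |x + 8| < δ implies |5/x + 5/8| < ε.
|5/x + 5/8| = 5·|-8 − x|/(8·|x|) = 5|x + 8|/(8|x|).
Restrict δ ≤ 4. Then |x + 8| < 4 gives |x| > 4, so 8|x| > 32.
Then |5/x + 5/8| < 5|x + 8|/32, which is < ε when |x + 8| < (32/5)ε.
Take δ = min(4, (32/5)ε). Then 0 < |x + 8| < δ gives both |x + 8| < 4 and |x + 8| < (32/5)ε, so |5/x + 5/8| < ε.

δ = min(4, (32/5)ε)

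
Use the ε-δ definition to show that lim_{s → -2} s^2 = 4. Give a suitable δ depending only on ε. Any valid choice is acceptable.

Let ε > 0. We seek δ > 0 with 0 < |s + 2| < δ ⇒ |s^2 − 4| < ε.
Factor: s^2 − 4 = (s + 2)(s - 2), so |s^2 − 4| = |s + 2|·|s - 2|.
Impose δ ≤ 2 so that |s| < 4; then |s - 2| ≤ 6.
Hence |s^2 − 4| ≤ 6|s + 2|, which is < ε once |s + 2| < ε/6.
Take δ = min(2, ε/6). If 0 < |s + 2| < δ then both bounds hold and |s^2 − 4| ≤ 6|s + 2| < 6·(ε/6) = ε.

δ = min(2, ε/6)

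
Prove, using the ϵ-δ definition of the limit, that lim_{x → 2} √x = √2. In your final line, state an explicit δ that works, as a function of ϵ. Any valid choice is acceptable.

Let ϵ > 0. We want δ > 0 such that 0 < |x − 2| < δ implies |√x − √2| < ϵ.
Multiplying by the conjugate, |√x − √2| = |x − 2|/(√x + √2).
Restrict δ ≤ 2 so that |x − 2| < 2 forces x > 0, and then √x + √2 > √2.
Hence |√x − √2| < |x − 2|/√2, which is < ϵ once |x − 2| < √2·ϵ.
Take δ = min(2, √2·ϵ). If 0 < |x − 2| < δ then x > 0 and |√x − √2| < |x − 2|/√2 < ϵ.

δ = min(2, √2·ϵ)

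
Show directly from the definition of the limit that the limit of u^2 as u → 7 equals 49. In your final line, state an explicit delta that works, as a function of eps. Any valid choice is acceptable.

Suppose eps > 0. We seek delta > 0 with 0 < |u − 7| < delta ⇒ |u^2 − 49| < eps.
Factor: u^2 − 49 = (u − 7)(u + 7), so |u^2 − 49| = |u − 7|·|u + 7|.
Restrict delta ≤ 1. Then |u − 7| < 1 gives |u| < 8, so by the triangle inequality |u + 7| ≤ 8 + 7 = 15.
Hence |u^2 − 49| ≤ 15|u − 7|, which is < eps once |u − 7| < eps/15.
Take delta = min(1, eps/15). If 0 < |u − 7| < delta then both bounds hold and |u^2 − 49| ≤ 15|u − 7| < 15·(eps/15) = eps.

delta = min(1, eps/15)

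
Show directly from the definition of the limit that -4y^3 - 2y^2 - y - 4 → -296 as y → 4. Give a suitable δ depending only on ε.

δ = min(1, ε/263)

Let ε > 0 be given. We want δ > 0 such that 0 < |y − 4| < δ implies |(-4y^3 - 2y^2 - y - 4) + 296| < ε.
(-4y^3 - 2y^2 - y - 4) + 296 = -4y^3 - 2y^2 - y + 292 = (y − 4)(-4y^2 - 18y - 73).
So |(-4y^3 - 2y^2 - y - 4) + 296| = |y − 4|·|-4y^2 - 18y - 73|.
Assume first that |y − 4| < 1, so |y| < 5. Then |-4y^2 - 18y - 73| ≤ 4·5^2 + 18·5 + 73 = 263.
Hence |(-4y^3 - 2y^2 - y - 4) + 296| ≤ 263|y − 4| < ε provided |y − 4| < ε/263.
Take δ = min(1, ε/263). Then 0 < |y − 4| < δ gives both |y − 4| < 1 and |y − 4| < ε/263, so |(-4y^3 - 2y^2 - y - 4) + 296| < ε.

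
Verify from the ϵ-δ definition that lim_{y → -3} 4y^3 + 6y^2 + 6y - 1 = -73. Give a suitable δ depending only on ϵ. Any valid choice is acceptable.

Let ϵ > 0. We want δ > 0 such that 0 < |y + 3| < δ implies |(4y^3 + 6y^2 + 6y - 1) + 73| < ϵ.
(4y^3 + 6y^2 + 6y - 1) + 73 = 4y^3 + 6y^2 + 6y + 72 = (y + 3)(4y^2 - 6y + 24).
So |(4y^3 + 6y^2 + 6y - 1) + 73| = |y + 3|·|4y^2 - 6y + 24|.
Assume first that |y + 3| < 1, so |y| < 4. Then |4y^2 - 6y + 24| ≤ 4·4^2 + 6·4 + 24 = 112.
Hence |(4y^3 + 6y^2 + 6y - 1) + 73| ≤ 112|y + 3| < ϵ provided |y + 3| < ϵ/112.
Take δ = min(1, ϵ/112). Then 0 < |y + 3| < δ gives both |y + 3| < 1 and |y + 3| < ϵ/112, so |(4y^3 + 6y^2 + 6y - 1) + 73| < ϵ.

δ = min(1, ϵ/112)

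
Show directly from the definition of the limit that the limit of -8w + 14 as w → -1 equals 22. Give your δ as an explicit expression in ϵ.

Let ϵ > 0 be given. We need δ > 0 so that 0 < |w + 1| < δ implies |(-8w + 14) − 22| < ϵ.
|(-8w + 14) − 22| = |-8w - 8| = 8|w + 1|.
So 8|w + 1| < ϵ exactly when |w + 1| < ϵ/8.
Choosing δ = ϵ/8 gives |(-8w + 14) − 22| = 8|w + 1| < ϵ whenever |w + 1| < δ.

δ = ϵ/8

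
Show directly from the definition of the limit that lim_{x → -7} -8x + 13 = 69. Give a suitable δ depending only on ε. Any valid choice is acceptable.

Fix ε > 0. We need δ > 0 so that 0 < |x + 7| < δ implies |(-8x + 13) − 69| < ε.
Since (-8x + 13) − 69 = -8(x + 7), we have |(-8x + 13) − 69| = 8|x + 7|.
So 8|x + 7| < ε exactly when |x + 7| < ε/8.
Take δ = ε/8. If 0 < |x + 7| < δ then |(-8x + 13) − 69| = 8|x + 7| < 8·(ε/8) = ε.

δ = ε/8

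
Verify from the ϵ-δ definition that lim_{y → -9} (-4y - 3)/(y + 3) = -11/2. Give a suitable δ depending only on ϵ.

δ = min(3, 2ϵ)

Suppose ϵ > 0. We want δ > 0 with 0 < |y + 9| < δ ⇒ |(-4y - 3)/(y + 3) + 11/2| < ϵ.
Combining over a common denominator, (-4y - 3)/(y + 3) + 11/2 = [(-4y - 3)·(-6) − 33·(y + 3)] / [(-6)·(y + 3)] = -9(y + 9) / ((-6)(y + 3)).
So |(-4y - 3)/(y + 3) + 11/2| = 9|y + 9| / (6·|y + 3|).
Restrict δ ≤ 3. Then |y + 9| < 3 gives |y + 3| = |(y + 9) + (-6)| ≥ 6 − 3 = 3.
Hence |(-4y - 3)/(y + 3) + 11/2| < 9|y + 9|/(6·3) = (1/2)|y + 9|, which is < ϵ once |y + 9| < 2ϵ.
Take δ = min(3, 2ϵ). Then 0 < |y + 9| < δ forces both bounds, so |(-4y - 3)/(y + 3) + 11/2| < ϵ.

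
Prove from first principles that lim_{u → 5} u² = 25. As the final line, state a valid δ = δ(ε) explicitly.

δ = min(2, ε/12)

Fix ε > 0. We seek δ > 0 with 0 < |u − 5| < δ ⇒ |u² − 25| < ε.
Factor: u² − 25 = (u − 5)(u + 5), so |u² − 25| = |u − 5|·|u + 5|.
Restrict δ ≤ 2. Then |u − 5| < 2 gives |u| < 7, so by the triangle inequality |u + 5| ≤ 7 + 5 = 12.
Hence |u² − 25| ≤ 12|u − 5|, which is < ε once |u − 5| < ε/12.
Take δ = min(2, ε/12). If 0 < |u − 5| < δ then both bounds hold and |u² − 25| ≤ 12|u − 5| < 12·(ε/12) = ε.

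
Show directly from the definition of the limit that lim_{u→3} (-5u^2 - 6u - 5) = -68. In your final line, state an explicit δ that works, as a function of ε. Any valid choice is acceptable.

δ = min(2, ε/46)

Suppose ε > 0. We want δ > 0 such that 0 < |u − 3| < δ implies |(-5u^2 - 6u - 5) + 68| < ε.
(-5u^2 - 6u - 5) + 68 = -5u^2 - 6u + 63 = (u − 3)(-5u - 21).
So |(-5u^2 - 6u - 5) + 68| = |u − 3|·|-5u - 21|.
Assume first that |u − 3| < 2, so |u| < 5. Then |-5u - 21| ≤ 5·5 + 21 = 46.
Hence |(-5u^2 - 6u - 5) + 68| ≤ 46|u − 3| < ε provided |u − 3| < ε/46.
Choosing δ = min(2, ε/46) ensures both conditions, hence |(-5u^2 - 6u - 5) + 68| < ε.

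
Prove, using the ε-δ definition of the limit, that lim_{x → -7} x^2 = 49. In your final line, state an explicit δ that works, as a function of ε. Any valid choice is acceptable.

δ = min(1, ε/15)

Let ε > 0. We seek δ > 0 with 0 < |x + 7| < δ ⇒ |x^2 − 49| < ε.
Factor: x^2 − 49 = (x + 7)(x - 7), so |x^2 − 49| = |x + 7|·|x - 7|.
Impose δ ≤ 1 so that |x| < 8; then |x - 7| ≤ 15.
Hence |x^2 − 49| ≤ 15|x + 7|, which is < ε once |x + 7| < ε/15.
Take δ = min(1, ε/15). If 0 < |x + 7| < δ then both bounds hold and |x^2 − 49| ≤ 15|x + 7| < 15·(ε/15) = ε.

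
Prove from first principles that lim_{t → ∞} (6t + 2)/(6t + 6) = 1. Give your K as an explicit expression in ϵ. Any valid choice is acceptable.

K = (2/3)/ϵ

Fix ϵ > 0. We seek K > 0 such that t > K implies |(6t + 2)/(6t + 6) − 1| < ϵ.
(6t + 2)/(6t + 6) − 1 = (6(6t + 2) − 6(6t + 6)) / (6(6t + 6)) = -24/(6(6t + 6)).
For t > 0 we have 6t + 6 > 6t, so |(6t + 2)/(6t + 6) − 1| = 24/(6(6t + 6)) < 24/(6·6t) = (2/3)/t.
Thus |(6t + 2)/(6t + 6) − 1| < ϵ whenever t > (2/3)/ϵ.
Take K = (2/3)/ϵ. If t > K then |(6t + 2)/(6t + 6) − 1| < (2/3)/t < ϵ.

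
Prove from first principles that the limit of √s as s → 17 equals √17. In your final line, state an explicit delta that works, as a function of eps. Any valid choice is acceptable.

Let eps > 0. We want delta > 0 such that 0 < |s − 17| < delta implies |√s − √17| < eps.
Multiplying by the conjugate, |√s − √17| = |s − 17|/(√s + √17).
Restrict delta ≤ 17 so that |s − 17| < 17 forces s > 0, and then √s + √17 > √17.
Hence |√s − √17| < |s − 17|/√17, which is < eps once |s − 17| < √17·eps.
Take delta = min(17, √17·eps). If 0 < |s − 17| < delta then s > 0 and |√s − √17| < |s − 17|/√17 < eps.

delta = min(17, √17·eps)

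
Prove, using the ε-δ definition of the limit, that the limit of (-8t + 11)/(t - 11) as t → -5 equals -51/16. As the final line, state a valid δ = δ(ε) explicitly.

δ = min(8, (128/77)ε)

Let ε > 0. We want δ > 0 with 0 < |t + 5| < δ ⇒ |(-8t + 11)/(t - 11) + 51/16| < ε.
Combining over a common denominator, (-8t + 11)/(t - 11) + 51/16 = [(-8t + 11)·(-16) − 51·(t - 11)] / [(-16)·(t - 11)] = 77(t + 5) / ((-16)(t - 11)).
So |(-8t + 11)/(t - 11) + 51/16| = 77|t + 5| / (16·|t − 11|).
Restrict δ ≤ 8. Then |t + 5| < 8 gives |t − 11| = |(t + 5) + (-16)| ≥ 16 − 8 = 8.
Hence |(-8t + 11)/(t - 11) + 51/16| < 77|t + 5|/(16·8) = (77/128)|t + 5|, which is < ε once |t + 5| < (128/77)ε.
Take δ = min(8, (128/77)ε). Then 0 < |t + 5| < δ forces both bounds, so |(-8t + 11)/(t - 11) + 51/16| < ε.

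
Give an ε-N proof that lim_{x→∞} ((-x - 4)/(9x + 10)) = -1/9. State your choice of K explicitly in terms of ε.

K = (26/81)/ε

Let ε > 0 be given. We seek K > 0 such that x > K implies |(-x - 4)/(9x + 10) + 1/9| < ε.
(-x - 4)/(9x + 10) + 1/9 = (9(-x - 4) − (-1)(9x + 10)) / (9(9x + 10)) = -26/(9(9x + 10)).
For x > 0 we have 9x + 10 > 9x, so |(-x - 4)/(9x + 10) + 1/9| = 26/(9(9x + 10)) < 26/(9·9x) = (26/81)/x.
Thus |(-x - 4)/(9x + 10) + 1/9| < ε whenever x > (26/81)/ε.
Take K = (26/81)/ε. If x > K then |(-x - 4)/(9x + 10) + 1/9| < (26/81)/x < ε.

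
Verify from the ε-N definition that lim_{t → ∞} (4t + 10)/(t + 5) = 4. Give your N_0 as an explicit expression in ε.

Fix ε > 0. We seek N_0 > 0 such that t > N_0 implies |(4t + 10)/(t + 5) − 4| < ε.
(4t + 10)/(t + 5) − 4 = ((4t + 10) − 4(t + 5)) / ((t + 5)) = -10/((t + 5)).
For t > 0 we have t + 5 > t, so |(4t + 10)/(t + 5) − 4| = 10/((t + 5)) < 10/(t) = 10/t.
Thus |(4t + 10)/(t + 5) − 4| < ε whenever t > 10/ε.
Take N_0 = 10/ε. If t > N_0 then |(4t + 10)/(t + 5) − 4| < 10/t < ε.

N_0 = 10/ε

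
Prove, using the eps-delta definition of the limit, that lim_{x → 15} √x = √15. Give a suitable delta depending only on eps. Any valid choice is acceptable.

Suppose eps > 0. We want delta > 0 such that 0 < |x − 15| < delta implies |√x − √15| < eps.
Rationalise: √x − √15 = (x − 15)/(√x + √15), so |√x − √15| = |x − 15|/(√x + √15).
Restrict delta ≤ 15 so that |x − 15| < 15 forces x > 0, and then √x + √15 > √15.
Hence |√x − √15| < |x − 15|/√15, which is < eps once |x − 15| < √15·eps.
Take delta = min(15, √15·eps). If 0 < |x − 15| < delta then x > 0 and |√x − √15| < |x − 15|/√15 < eps.

delta = min(15, √15·eps)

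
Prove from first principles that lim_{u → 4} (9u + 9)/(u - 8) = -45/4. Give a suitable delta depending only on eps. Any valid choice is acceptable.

delta = min(2, (8/81)eps)

Suppose eps > 0. We want delta > 0 with 0 < |u − 4| < delta ⇒ |(9u + 9)/(u - 8) + 45/4| < eps.
Combining over a common denominator, (9u + 9)/(u - 8) + 45/4 = [(9u + 9)·(-4) − 45·(u - 8)] / [(-4)·(u - 8)] = -81(u − 4) / ((-4)(u - 8)).
So |(9u + 9)/(u - 8) + 45/4| = 81|u − 4| / (4·|u − 8|).
Require delta ≤ 2, so |u − 8| ≥ |-4| − |u − 4| > 4 − 2 = 2.
Hence |(9u + 9)/(u - 8) + 45/4| < 81|u − 4|/(4·2) = (81/8)|u − 4|, which is < eps once |u − 4| < (8/81)eps.
Take delta = min(2, (8/81)eps). Then 0 < |u − 4| < delta forces both bounds, so |(9u + 9)/(u - 8) + 45/4| < eps.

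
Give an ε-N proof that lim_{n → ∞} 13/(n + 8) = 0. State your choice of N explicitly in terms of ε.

N = 13/ε

Suppose ε > 0. For n ≥ 1, |13/(n + 8) − 0| = 13/(n + 8) ≤ 13/n.
We need 13/n < ε, i.e. n > 13/ε.
Take N = 13/ε. If n > N then |13/(n + 8)| ≤ 13/n < ε.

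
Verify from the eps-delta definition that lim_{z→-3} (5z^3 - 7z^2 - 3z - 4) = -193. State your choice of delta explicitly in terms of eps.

Suppose eps > 0. We want delta > 0 such that 0 < |z + 3| < delta implies |(5z^3 - 7z^2 - 3z - 4) + 193| < eps.
(5z^3 - 7z^2 - 3z - 4) + 193 = 5z^3 - 7z^2 - 3z + 189 = (z + 3)(5z^2 - 22z + 63).
So |(5z^3 - 7z^2 - 3z - 4) + 193| = |z + 3|·|5z^2 - 22z + 63|.
Require delta ≤ 1. Then |z + 3| < 1 gives |z| < 4, and by the triangle inequality |5z^2 - 22z + 63| ≤ 5·4^2 + 22·4 + 63 = 231.
Hence |(5z^3 - 7z^2 - 3z - 4) + 193| ≤ 231|z + 3| < eps provided |z + 3| < eps/231.
Take delta = min(1, eps/231). Then 0 < |z + 3| < delta gives both |z + 3| < 1 and |z + 3| < eps/231, so |(5z^3 - 7z^2 - 3z - 4) + 193| < eps.

delta = min(1, eps/231)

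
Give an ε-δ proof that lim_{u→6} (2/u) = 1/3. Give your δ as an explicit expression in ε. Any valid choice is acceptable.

δ = min(3, 9ε)

Suppose ε > 0. We seek δ > 0 such that 0 < |u − 6| < δ implies |2/u − (1/3)| < ε.
|2/u − (1/3)| = 2·|6 − u|/(6·|u|) = 2|u − 6|/(6|u|).
Require δ ≤ 3 so that |u| > 6 − 3 = 3, hence 6|u| > 18.
Then |2/u − (1/3)| < 2|u − 6|/18, which is < ε when |u − 6| < 9ε.
Take δ = min(3, 9ε). Then 0 < |u − 6| < δ gives both |u − 6| < 3 and |u − 6| < 9ε, so |2/u − (1/3)| < ε.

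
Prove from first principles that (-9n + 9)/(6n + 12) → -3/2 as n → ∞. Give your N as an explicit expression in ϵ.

N = (9/2)/ϵ

Suppose ϵ > 0. For n ≥ 1, |(-9n + 9)/(6n + 12) + 3/2| = |162|/(6(6n + 12)) = 162/(6(6n + 12)).
Since 6n + 12 ≥ 6n for n ≥ 1, this is ≤ 162/(6·6n) = (9/2)/n.
So |(-9n + 9)/(6n + 12) + 3/2| < ϵ whenever n > (9/2)/ϵ.
Take N = (9/2)/ϵ. If n > N then |(-9n + 9)/(6n + 12) + 3/2| ≤ (9/2)/n < ϵ.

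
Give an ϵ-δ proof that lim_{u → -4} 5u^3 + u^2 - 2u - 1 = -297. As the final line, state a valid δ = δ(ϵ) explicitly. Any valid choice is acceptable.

δ = min(1, ϵ/294)

Fix ϵ > 0. We want δ > 0 such that 0 < |u + 4| < δ implies |(5u^3 + u^2 - 2u - 1) + 297| < ϵ.
(5u^3 + u^2 - 2u - 1) + 297 = 5u^3 + u^2 - 2u + 296 = (u + 4)(5u^2 - 19u + 74).
So |(5u^3 + u^2 - 2u - 1) + 297| = |u + 4|·|5u^2 - 19u + 74|.
Require δ ≤ 1. Then |u + 4| < 1 gives |u| < 5, and by the triangle inequality |5u^2 - 19u + 74| ≤ 5·5^2 + 19·5 + 74 = 294.
Hence |(5u^3 + u^2 - 2u - 1) + 297| ≤ 294|u + 4| < ϵ provided |u + 4| < ϵ/294.
Choosing δ = min(1, ϵ/294) ensures both conditions, hence |(5u^3 + u^2 - 2u - 1) + 297| < ϵ.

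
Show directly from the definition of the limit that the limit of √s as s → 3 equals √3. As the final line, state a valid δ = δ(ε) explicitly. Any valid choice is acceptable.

δ = min(3, √3·ε)

Let ε > 0 be given. We want δ > 0 such that 0 < |s − 3| < δ implies |√s − √3| < ε.
Multiplying by the conjugate, |√s − √3| = |s − 3|/(√s + √3).
Restrict δ ≤ 3 so that |s − 3| < 3 forces s > 0, and then √s + √3 > √3.
Hence |√s − √3| < |s − 3|/√3, which is < ε once |s − 3| < √3·ε.
Take δ = min(3, √3·ε). If 0 < |s − 3| < δ then s > 0 and |√s − √3| < |s − 3|/√3 < ε.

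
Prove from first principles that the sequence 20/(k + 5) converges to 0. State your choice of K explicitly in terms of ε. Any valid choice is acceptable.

K = 20/ε

Let ε > 0. For k ≥ 1, |20/(k + 5) − 0| = 20/(k + 5) ≤ 20/k.
We need 20/k < ε, i.e. k > 20/ε.
Take K = 20/ε. If k > K then |20/(k + 5)| ≤ 20/k < ε.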